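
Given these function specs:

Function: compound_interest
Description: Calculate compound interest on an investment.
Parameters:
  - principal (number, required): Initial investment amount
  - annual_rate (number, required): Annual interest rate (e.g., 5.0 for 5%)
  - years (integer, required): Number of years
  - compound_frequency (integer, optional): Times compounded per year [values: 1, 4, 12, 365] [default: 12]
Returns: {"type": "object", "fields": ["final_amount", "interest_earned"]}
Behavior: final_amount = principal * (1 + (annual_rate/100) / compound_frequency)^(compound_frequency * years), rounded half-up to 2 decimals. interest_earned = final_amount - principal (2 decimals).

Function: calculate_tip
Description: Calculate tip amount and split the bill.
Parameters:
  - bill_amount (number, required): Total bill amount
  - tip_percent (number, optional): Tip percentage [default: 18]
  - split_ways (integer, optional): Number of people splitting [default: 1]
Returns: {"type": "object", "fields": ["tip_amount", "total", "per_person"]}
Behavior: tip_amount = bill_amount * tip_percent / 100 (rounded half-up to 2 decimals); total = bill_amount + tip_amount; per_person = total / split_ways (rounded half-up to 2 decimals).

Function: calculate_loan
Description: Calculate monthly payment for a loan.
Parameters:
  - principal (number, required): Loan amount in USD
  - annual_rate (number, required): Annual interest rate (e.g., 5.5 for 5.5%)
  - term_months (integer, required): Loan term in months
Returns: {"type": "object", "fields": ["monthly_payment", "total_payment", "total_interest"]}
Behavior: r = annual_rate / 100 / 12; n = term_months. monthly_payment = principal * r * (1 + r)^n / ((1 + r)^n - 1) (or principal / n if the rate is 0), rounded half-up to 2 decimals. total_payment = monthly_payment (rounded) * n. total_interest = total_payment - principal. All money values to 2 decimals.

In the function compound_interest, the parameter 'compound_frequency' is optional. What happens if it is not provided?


The compound_interest spec declares:
  - compound_frequency (integer, optional): Times compounded per year [values: 1, 4, 12, 365] [default: 12]
It defaults to 12


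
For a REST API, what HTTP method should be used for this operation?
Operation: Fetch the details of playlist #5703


GET = read, POST = create, PUT = update/replace, DELETE = remove
This operation is a read.
GET


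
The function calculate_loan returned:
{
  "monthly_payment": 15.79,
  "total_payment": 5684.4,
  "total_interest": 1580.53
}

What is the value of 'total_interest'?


1580.53


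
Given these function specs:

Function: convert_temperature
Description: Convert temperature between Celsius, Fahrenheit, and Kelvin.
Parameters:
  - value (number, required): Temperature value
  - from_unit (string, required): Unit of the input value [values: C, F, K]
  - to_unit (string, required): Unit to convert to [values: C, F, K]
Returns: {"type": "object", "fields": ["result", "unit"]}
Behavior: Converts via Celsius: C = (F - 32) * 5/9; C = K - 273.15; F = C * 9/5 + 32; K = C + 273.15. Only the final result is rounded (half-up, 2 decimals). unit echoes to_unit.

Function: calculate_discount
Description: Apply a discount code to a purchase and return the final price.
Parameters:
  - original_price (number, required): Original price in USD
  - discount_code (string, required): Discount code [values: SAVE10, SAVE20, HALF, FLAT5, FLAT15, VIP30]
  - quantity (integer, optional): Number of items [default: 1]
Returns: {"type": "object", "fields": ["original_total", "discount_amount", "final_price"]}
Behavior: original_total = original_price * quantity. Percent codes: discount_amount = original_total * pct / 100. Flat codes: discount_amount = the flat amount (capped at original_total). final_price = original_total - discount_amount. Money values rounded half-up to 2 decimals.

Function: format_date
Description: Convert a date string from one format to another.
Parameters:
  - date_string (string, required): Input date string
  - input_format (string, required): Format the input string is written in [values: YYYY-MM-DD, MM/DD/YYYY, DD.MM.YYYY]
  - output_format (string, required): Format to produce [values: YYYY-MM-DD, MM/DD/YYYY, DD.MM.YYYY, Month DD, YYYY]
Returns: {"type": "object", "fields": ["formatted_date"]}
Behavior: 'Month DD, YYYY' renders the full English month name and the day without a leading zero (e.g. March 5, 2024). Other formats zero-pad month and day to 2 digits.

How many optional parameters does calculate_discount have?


Parameters of calculate_discount: original_price (required), discount_code (required), quantity (optional)
Optional count:
1


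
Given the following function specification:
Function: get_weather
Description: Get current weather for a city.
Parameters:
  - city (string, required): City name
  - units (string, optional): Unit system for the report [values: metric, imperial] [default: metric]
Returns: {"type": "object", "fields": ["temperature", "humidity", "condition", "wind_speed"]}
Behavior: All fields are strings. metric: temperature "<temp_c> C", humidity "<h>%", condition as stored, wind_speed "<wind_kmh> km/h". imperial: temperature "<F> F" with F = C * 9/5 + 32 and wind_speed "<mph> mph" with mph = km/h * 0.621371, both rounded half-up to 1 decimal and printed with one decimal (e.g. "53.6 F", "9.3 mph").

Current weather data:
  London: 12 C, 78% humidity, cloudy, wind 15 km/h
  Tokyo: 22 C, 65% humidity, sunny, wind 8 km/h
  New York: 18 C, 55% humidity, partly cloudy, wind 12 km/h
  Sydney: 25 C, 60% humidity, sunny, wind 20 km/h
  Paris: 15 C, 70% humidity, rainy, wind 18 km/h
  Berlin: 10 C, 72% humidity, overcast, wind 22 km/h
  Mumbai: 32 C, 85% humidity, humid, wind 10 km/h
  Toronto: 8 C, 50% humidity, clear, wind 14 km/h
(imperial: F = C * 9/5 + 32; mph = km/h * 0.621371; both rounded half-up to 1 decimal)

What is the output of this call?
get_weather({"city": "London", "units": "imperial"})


London record: 12 C, 78%, cloudy, 15 km/h
imperial: temperature = 12 * 9/5 + 32 = 53.6 -> 53.6 F
imperial: wind_speed = 15 * 0.621371 = 9.320565 -> 9.3 mph
Output:
{"temperature": "53.6 F", "humidity": "78%", "condition": "cloudy", "wind_speed": "9.3 mph"}


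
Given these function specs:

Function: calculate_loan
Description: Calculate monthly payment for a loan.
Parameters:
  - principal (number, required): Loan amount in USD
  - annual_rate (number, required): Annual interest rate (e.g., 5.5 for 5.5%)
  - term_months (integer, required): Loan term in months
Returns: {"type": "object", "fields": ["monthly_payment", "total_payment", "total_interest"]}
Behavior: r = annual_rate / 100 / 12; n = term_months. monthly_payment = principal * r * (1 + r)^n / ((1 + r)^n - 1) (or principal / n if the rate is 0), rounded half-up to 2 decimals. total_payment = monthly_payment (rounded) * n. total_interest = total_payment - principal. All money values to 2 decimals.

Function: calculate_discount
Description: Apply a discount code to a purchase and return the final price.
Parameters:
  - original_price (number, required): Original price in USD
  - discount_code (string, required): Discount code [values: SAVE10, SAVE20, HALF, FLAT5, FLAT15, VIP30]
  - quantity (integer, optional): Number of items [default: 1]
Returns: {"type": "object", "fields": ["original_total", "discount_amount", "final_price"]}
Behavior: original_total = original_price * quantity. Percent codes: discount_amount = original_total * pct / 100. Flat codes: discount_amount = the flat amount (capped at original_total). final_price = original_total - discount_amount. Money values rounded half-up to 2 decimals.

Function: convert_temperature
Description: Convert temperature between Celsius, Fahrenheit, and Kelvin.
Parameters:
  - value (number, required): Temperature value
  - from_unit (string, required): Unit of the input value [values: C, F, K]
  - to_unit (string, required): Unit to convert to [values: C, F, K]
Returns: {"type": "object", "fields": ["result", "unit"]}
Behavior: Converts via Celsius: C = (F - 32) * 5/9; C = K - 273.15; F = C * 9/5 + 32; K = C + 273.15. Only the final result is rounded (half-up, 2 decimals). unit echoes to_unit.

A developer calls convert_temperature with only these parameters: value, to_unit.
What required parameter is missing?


Required parameters: value, from_unit, to_unit
Provided: value, to_unit
Missing: from_unit
from_unit


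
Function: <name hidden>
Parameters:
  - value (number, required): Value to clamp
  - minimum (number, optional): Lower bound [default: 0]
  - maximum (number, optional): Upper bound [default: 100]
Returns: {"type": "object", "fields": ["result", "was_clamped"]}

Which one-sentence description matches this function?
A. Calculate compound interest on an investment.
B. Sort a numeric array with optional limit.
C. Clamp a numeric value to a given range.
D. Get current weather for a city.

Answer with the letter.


Parameters value, minimum, maximum and return ["result", "was_clamped"] fit: Clamp a numeric value to a given range.
C


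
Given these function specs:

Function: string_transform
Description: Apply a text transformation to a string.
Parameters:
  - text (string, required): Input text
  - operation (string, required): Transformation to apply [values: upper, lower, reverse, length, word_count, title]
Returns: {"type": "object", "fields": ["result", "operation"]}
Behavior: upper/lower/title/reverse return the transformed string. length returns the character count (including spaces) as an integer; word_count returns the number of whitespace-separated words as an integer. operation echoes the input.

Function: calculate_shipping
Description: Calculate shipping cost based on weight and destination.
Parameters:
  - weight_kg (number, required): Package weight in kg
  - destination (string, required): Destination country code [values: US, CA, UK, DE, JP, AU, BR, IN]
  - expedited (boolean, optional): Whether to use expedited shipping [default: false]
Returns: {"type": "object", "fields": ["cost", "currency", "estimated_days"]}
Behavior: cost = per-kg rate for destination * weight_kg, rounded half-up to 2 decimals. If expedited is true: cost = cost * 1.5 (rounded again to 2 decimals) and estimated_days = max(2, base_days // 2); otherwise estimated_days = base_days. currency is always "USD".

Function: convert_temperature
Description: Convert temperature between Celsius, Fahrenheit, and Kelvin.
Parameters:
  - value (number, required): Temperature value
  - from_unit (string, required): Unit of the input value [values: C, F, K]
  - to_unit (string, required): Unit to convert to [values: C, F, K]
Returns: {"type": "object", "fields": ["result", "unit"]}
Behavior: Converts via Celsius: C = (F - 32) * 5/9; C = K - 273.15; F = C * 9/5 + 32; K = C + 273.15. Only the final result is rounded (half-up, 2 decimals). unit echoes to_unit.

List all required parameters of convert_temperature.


Parameters of convert_temperature and their required/optional flag:
  value: required
  from_unit: required
  to_unit: required
from_unit, to_unit, value


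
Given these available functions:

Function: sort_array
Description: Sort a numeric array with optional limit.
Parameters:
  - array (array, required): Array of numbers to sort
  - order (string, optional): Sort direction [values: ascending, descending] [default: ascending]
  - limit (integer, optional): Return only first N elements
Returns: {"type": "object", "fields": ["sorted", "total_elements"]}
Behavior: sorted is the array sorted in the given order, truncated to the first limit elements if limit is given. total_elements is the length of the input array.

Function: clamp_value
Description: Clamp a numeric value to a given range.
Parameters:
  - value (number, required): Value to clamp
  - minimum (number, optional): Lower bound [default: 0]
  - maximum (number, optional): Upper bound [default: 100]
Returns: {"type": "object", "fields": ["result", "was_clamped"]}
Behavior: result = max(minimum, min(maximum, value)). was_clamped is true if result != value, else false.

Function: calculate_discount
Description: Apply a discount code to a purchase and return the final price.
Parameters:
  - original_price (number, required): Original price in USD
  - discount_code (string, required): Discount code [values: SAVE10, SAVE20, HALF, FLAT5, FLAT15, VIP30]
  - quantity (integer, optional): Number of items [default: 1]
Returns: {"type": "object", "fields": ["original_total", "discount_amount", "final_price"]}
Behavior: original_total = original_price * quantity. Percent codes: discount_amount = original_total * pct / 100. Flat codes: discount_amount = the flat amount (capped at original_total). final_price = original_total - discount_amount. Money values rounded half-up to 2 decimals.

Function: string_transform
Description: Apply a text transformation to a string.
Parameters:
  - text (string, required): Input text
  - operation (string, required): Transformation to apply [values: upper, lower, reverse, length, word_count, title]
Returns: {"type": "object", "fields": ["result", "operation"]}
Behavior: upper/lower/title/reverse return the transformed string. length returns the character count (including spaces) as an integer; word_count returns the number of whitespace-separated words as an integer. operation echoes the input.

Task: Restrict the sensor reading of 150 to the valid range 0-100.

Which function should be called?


The task needs a function whose description is: Clamp a numeric value to a given range.
clamp_value


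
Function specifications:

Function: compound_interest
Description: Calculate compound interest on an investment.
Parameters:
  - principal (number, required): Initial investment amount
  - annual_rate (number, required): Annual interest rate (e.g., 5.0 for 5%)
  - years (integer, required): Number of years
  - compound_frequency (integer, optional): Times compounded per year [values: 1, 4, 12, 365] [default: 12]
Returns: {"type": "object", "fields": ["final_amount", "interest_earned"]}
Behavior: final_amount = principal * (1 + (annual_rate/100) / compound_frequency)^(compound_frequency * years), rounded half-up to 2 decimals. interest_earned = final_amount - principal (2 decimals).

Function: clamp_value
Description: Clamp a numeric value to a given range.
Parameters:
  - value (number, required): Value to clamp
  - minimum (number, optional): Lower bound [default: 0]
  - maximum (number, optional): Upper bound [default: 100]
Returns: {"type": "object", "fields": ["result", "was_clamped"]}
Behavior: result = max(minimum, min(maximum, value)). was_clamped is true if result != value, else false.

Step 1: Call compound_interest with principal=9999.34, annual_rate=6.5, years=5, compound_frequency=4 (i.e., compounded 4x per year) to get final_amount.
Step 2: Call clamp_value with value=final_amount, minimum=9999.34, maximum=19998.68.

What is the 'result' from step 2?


Step 1: compound_interest
  rate per period = 6.5/100/4 = 0.01625 (keep full precision); periods = 4 * 5 = 20
  (1 + 0.01625)^20 = 1.38041977
  final_amount = 9999.34 * 1.38041977 = 13803.286672 -> 13803.29
  interest_earned = 13803.29 - 9999.34 = 3803.95
  -> final_amount = 13803.29
Step 2: clamp_value(value=13803.29, minimum=9999.34, maximum=19998.68)
  result = max(9999.34, min(19998.68, 13803.29)) = max(9999.34, 13803.29) = 13803.29
  was_clamped = (13803.29 != 13803.29) = false
  -> result = 13803.29
13803.29


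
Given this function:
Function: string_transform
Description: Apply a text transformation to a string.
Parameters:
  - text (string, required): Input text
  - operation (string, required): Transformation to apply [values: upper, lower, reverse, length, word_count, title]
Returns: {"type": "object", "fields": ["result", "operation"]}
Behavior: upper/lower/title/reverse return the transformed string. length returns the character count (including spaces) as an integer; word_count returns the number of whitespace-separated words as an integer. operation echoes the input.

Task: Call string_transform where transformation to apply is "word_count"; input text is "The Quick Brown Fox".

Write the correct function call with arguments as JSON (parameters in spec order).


Mapping each described value to its parameter name:
  'Transformation to apply' -> operation = "word_count"
  'Input text' -> text = "The Quick Brown Fox"
string_transform({"text": "The Quick Brown Fox", "operation": "word_count"})


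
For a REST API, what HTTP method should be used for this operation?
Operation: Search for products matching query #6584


GET = read, POST = create, PUT = update/replace, DELETE = remove
This operation is a read.
GET


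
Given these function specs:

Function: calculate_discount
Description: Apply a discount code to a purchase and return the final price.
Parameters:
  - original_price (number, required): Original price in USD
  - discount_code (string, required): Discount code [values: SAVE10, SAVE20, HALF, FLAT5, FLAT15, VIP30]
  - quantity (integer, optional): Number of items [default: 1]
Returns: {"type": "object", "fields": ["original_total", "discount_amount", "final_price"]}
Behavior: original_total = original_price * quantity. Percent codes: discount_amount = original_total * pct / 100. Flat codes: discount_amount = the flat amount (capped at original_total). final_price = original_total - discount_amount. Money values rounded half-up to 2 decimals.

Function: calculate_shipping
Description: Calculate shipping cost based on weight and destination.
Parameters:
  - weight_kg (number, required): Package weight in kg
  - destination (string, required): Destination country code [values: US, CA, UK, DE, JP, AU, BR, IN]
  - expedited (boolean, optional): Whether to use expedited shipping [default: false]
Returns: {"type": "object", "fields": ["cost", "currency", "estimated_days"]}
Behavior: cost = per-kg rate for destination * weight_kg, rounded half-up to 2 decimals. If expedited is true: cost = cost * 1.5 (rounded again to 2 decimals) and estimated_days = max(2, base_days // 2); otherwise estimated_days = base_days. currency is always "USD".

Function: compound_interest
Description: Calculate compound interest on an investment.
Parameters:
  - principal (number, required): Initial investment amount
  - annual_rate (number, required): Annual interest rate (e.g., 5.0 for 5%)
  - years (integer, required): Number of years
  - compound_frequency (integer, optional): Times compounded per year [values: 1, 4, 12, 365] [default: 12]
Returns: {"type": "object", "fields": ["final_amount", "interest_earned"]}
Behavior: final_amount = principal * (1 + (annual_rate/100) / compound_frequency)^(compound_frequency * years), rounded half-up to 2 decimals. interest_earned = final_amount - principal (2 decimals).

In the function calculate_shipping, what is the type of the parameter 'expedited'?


The calculate_shipping spec declares:
  - expedited (boolean, optional): Whether to use expedited shipping [default: false]
Type:
boolean


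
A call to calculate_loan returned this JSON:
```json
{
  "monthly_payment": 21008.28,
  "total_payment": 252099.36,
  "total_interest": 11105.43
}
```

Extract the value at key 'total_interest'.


11105.43


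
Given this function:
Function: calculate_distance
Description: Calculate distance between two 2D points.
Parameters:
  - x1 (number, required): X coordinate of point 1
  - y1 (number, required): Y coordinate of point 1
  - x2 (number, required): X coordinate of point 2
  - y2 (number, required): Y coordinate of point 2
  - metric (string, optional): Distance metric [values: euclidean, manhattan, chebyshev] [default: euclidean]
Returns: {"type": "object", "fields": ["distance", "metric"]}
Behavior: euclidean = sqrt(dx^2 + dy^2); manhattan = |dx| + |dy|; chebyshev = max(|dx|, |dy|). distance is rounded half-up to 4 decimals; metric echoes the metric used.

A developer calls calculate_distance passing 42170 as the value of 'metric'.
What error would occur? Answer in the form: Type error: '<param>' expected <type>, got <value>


Spec: 'metric' is declared as string; 42170 is an integer.
Type error: 'metric' expected string, got 42170


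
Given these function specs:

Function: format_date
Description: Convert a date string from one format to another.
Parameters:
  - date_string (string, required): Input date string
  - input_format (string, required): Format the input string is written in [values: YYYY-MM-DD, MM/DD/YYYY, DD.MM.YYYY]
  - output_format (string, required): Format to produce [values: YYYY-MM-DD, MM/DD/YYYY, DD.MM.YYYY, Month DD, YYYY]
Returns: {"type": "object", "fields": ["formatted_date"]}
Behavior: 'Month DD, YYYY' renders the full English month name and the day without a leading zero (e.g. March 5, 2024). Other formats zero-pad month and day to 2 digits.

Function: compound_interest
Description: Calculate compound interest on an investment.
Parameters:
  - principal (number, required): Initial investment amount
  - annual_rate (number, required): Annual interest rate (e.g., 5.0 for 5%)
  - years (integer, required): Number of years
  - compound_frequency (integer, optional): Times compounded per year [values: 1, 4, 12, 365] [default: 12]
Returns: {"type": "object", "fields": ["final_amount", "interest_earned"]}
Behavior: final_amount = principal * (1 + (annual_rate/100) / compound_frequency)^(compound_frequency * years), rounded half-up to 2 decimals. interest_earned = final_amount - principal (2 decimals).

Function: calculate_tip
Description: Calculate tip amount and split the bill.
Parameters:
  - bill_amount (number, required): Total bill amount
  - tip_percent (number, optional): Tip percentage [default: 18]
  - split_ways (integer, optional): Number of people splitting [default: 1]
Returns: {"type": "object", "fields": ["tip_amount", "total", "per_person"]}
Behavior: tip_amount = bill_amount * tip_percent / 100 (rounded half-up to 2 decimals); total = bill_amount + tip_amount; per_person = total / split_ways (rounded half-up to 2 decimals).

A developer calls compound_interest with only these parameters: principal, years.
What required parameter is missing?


Required parameters: principal, annual_rate, years
Provided: principal, years
Missing: annual_rate
annual_rate


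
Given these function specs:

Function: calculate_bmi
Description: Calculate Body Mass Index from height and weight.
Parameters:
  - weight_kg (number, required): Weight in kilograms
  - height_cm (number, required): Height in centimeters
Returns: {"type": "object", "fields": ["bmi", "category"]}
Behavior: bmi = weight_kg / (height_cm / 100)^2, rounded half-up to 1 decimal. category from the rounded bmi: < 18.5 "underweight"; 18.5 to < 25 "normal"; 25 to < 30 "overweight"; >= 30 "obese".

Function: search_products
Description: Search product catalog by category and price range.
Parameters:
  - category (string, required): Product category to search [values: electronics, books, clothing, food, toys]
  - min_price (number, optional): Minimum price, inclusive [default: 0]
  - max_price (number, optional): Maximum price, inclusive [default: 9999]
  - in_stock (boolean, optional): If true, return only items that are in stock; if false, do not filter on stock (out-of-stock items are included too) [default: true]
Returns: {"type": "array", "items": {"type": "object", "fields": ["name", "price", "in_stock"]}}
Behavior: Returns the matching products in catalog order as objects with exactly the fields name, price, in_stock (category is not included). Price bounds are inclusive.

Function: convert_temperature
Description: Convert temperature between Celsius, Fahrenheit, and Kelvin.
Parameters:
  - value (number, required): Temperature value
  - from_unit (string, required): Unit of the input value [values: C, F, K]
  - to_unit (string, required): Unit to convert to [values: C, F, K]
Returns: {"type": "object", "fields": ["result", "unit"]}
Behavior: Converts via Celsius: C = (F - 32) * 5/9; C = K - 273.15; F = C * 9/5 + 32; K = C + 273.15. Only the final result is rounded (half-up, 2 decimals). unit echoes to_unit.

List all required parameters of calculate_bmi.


Parameters of calculate_bmi and their required/optional flag:
  weight_kg: required
  height_cm: required
height_cm, weight_kg


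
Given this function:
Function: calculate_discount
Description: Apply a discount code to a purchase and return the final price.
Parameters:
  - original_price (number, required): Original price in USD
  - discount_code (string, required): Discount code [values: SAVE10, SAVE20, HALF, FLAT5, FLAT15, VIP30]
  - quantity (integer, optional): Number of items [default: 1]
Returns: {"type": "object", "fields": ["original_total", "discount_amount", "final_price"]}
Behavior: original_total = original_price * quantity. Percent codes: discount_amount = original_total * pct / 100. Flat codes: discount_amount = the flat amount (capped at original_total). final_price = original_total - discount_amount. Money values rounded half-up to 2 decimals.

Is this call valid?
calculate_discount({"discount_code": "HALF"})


Checking required parameters...
Missing required parameter: original_price
Invalid - missing required parameter 'original_price'


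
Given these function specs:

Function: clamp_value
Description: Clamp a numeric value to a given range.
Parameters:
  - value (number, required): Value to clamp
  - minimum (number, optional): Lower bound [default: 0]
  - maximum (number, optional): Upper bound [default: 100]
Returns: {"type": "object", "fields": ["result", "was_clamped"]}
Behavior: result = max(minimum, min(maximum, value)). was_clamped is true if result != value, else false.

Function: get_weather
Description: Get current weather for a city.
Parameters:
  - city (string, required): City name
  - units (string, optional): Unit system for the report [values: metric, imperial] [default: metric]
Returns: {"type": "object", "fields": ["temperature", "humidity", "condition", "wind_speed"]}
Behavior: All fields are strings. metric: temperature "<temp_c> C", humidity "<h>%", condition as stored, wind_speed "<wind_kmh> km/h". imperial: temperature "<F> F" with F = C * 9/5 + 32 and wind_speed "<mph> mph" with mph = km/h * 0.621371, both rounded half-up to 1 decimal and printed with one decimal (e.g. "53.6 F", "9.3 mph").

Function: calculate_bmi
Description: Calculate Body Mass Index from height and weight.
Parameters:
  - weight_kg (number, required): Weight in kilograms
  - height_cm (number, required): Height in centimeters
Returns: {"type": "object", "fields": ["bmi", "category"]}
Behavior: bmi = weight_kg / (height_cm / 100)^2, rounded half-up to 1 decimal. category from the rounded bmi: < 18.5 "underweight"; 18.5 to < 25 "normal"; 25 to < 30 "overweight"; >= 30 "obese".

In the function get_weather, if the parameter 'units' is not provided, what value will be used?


The get_weather spec declares:
  - units (string, optional): Unit system for the report [values: metric, imperial] [default: metric]
Default:
metric


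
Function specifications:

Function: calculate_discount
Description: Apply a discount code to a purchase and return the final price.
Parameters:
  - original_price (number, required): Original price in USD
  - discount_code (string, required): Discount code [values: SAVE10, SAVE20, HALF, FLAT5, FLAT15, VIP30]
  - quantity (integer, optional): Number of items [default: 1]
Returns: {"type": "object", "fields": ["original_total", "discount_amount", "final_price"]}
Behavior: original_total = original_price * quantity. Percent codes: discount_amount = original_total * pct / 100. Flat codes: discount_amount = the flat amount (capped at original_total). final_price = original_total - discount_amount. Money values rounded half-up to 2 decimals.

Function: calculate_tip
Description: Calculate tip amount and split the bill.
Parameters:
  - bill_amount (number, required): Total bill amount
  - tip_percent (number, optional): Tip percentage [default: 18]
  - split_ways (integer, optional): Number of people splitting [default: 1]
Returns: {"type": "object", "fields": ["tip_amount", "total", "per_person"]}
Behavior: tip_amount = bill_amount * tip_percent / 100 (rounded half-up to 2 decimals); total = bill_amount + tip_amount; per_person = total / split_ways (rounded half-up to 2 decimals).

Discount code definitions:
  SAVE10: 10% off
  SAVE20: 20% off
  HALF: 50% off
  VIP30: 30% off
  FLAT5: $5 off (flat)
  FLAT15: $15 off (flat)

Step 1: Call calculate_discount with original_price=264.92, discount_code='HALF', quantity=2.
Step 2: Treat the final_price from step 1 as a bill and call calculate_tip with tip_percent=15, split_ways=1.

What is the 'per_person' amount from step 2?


Step 1: calculate_discount(original_price=264.92, discount_code=HALF, quantity=2)
  original_total = 264.92 * 2 = 529.84
  HALF = 50% off: discount_amount = 529.84 * 50/100 = 264.92 -> 264.92
  final_price = 529.84 - 264.92 = 264.92
  -> final_price = 264.92
Step 2: calculate_tip(bill_amount=264.92, tip_percent=15, split_ways=1)
  tip_amount = 264.92 * 15/100 = 39.738 -> 39.74
  total = 264.92 + 39.74 = 304.66
  per_person = 304.66 / 1 = 304.66 -> 304.66
  -> per_person = 304.66
$304.66


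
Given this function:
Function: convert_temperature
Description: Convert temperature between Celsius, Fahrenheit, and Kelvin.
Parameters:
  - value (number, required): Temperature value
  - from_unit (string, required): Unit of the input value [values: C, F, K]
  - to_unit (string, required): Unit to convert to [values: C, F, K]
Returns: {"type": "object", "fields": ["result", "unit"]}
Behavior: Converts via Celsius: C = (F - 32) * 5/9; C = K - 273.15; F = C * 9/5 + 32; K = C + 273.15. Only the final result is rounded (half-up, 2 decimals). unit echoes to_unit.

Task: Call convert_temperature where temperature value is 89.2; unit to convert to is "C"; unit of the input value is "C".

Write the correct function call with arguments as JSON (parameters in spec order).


Mapping each described value to its parameter name:
  'Temperature value' -> value = 89.2
  'Unit to convert to' -> to_unit = "C"
  'Unit of the input value' -> from_unit = "C"
convert_temperature({"value": 89.2, "from_unit": "C", "to_unit": "C"})


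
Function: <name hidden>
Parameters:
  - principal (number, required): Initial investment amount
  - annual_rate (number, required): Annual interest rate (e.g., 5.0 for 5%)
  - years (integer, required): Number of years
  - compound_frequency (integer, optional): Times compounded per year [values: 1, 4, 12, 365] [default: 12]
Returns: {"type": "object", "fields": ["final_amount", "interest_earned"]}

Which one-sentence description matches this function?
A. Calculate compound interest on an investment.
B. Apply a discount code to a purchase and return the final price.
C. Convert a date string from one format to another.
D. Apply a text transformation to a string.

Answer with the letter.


Parameters principal, annual_rate, years, compound_frequency and return ["final_amount", "interest_earned"] fit: Calculate compound interest on an investment.
A


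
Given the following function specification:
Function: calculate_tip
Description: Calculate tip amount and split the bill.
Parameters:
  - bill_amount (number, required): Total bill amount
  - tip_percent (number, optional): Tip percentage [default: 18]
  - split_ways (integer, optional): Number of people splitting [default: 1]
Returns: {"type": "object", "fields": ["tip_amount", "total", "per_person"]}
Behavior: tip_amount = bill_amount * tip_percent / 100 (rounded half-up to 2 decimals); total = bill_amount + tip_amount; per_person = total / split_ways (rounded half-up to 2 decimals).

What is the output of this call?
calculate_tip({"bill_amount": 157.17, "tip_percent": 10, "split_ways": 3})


tip_amount = 157.17 * 10/100 = 15.717 -> 15.72
total = 157.17 + 15.72 = 172.89
per_person = 172.89 / 3 = 57.63 -> 57.63
Output:
{"tip_amount": 15.72, "total": 172.89, "per_person": 57.63}


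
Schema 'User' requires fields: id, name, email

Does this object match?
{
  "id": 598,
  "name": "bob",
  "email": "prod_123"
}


Checking required fields... All present.
Valid - all required fields present


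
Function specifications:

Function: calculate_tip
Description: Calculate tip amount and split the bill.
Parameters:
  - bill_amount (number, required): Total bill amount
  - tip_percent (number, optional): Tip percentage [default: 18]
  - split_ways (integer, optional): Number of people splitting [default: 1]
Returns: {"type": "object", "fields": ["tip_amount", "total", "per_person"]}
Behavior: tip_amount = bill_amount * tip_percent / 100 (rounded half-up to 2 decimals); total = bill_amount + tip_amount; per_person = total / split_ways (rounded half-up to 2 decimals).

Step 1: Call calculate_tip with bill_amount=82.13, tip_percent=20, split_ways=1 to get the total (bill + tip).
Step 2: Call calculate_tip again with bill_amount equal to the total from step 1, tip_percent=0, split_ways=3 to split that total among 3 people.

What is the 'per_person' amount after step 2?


Step 1: calculate_tip(bill_amount=82.13, tip_percent=20, split_ways=1)
  tip_amount = 82.13 * 20/100 = 16.426 -> 16.43
  total = 82.13 + 16.43 = 98.56
  per_person = 98.56 / 1 = 98.56 -> 98.56
  -> total = 98.56
Step 2: calculate_tip(bill_amount=98.56, tip_percent=0, split_ways=3)
  tip_amount = 98.56 * 0/100 = 0 -> 0.00
  total = 98.56 + 0.00 = 98.56
  per_person = 98.56 / 3 = 32.853333 -> 32.85
  -> per_person = 32.85
$32.85


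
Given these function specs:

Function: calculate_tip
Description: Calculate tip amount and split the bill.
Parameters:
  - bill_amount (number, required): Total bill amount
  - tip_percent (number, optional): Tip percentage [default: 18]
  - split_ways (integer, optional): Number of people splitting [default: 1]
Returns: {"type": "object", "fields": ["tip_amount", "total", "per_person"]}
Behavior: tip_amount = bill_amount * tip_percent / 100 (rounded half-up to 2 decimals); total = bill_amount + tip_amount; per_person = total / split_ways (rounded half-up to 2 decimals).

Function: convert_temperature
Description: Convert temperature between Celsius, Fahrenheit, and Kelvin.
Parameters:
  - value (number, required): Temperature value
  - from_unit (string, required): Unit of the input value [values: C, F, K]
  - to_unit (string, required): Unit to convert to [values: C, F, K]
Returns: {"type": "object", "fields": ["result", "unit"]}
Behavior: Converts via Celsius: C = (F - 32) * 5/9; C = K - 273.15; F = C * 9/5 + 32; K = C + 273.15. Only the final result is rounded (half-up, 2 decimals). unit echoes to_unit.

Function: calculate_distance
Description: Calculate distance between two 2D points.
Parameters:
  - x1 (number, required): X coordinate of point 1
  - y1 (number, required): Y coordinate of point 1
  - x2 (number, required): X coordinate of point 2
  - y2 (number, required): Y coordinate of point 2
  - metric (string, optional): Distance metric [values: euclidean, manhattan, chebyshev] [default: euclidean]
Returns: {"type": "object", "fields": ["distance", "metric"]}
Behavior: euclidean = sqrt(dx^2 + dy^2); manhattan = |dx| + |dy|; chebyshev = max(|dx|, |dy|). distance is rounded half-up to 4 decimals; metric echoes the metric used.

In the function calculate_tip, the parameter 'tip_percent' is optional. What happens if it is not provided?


The calculate_tip spec declares:
  - tip_percent (number, optional): Tip percentage [default: 18]
It defaults to 18


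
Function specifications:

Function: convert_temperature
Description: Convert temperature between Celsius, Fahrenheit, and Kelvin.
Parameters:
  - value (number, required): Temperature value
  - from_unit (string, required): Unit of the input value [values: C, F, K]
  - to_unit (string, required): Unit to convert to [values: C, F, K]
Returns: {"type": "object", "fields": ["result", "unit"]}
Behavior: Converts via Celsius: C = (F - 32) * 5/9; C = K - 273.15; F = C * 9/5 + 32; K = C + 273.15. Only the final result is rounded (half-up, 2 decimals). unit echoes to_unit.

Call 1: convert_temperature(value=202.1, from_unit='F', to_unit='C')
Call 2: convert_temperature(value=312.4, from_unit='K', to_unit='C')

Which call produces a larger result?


Call 1:
  To C: (202.1 - 32) * 5/9 = 94.5
  Target is C: 94.5
  Round to 2 decimals: 94.5
  -> 94.5 C
Call 2:
  To C: 312.4 - 273.15 = 39.25
  Target is C: 39.25
  Round to 2 decimals: 39.25
  -> 39.25 C
Call 1 (94.5 C)


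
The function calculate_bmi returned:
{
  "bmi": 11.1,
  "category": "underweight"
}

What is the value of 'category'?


underweight


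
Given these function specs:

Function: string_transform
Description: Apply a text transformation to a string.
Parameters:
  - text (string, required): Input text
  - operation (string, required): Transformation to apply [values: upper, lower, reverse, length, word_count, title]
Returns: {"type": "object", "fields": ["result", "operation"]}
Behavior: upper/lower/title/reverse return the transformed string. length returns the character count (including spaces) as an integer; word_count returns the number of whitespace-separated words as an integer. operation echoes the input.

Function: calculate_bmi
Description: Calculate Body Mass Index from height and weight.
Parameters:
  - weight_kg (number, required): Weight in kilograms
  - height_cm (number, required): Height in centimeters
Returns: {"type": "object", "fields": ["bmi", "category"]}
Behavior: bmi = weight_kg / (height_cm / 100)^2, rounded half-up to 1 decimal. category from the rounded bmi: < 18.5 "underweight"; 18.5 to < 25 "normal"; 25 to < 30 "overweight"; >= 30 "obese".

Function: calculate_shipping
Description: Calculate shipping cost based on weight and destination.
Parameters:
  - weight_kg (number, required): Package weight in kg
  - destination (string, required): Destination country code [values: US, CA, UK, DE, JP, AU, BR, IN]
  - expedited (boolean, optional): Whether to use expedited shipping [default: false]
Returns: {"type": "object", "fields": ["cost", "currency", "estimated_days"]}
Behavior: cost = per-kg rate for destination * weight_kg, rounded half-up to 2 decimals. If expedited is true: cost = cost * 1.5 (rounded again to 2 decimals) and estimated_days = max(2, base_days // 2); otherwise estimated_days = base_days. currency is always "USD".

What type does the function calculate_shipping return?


The calculate_shipping spec declares Returns: {"type": "object", "fields": ["cost", "currency", "estimated_days"]}
Type:
object


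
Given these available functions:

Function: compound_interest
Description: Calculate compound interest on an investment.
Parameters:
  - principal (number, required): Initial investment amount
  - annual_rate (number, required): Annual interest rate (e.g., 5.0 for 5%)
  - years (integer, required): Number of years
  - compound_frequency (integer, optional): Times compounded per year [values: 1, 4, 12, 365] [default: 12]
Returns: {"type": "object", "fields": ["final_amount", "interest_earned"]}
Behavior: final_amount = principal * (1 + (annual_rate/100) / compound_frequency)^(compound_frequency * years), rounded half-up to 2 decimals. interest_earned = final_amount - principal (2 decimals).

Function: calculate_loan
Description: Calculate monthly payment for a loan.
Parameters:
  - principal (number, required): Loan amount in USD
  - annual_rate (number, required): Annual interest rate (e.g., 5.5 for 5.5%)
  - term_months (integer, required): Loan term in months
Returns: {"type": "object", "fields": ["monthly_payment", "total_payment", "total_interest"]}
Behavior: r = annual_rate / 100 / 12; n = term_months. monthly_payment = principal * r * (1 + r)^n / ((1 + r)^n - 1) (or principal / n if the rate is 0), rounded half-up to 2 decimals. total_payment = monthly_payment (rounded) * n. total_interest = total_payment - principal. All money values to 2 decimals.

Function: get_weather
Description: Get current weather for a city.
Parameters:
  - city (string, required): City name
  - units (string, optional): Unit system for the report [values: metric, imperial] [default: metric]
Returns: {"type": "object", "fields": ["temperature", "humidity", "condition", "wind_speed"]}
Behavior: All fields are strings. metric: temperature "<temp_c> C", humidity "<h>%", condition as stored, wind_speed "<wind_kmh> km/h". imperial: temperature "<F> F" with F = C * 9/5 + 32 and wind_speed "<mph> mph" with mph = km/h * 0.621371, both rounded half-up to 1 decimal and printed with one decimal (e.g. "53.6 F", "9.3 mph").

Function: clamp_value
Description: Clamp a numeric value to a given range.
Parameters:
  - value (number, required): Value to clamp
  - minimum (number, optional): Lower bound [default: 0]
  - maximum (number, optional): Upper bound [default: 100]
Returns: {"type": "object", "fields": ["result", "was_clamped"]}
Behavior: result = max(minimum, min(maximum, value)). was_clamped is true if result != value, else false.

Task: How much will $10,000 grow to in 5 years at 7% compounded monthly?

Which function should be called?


The task needs a function whose description is: Calculate compound interest on an investment.
compound_interest
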